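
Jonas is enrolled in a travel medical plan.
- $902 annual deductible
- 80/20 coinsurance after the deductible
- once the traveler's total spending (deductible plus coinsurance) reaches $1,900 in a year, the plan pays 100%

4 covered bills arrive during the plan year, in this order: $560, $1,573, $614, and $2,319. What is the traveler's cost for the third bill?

Claim 1 — $560: fully absorbed by the deductible. Cost to traveler: $560. OOP to date $560.
Claim 2 — $1,573: deductible takes $342, $1,231 remains; traveler's 20% is $246.20. Traveler owes $588.20 (running OOP $1,148.20).
Claim 3 — $614: deductible met; 20% of $614 = $122.80. Cost to traveler: $122.80. OOP to date $1,271.

$122.80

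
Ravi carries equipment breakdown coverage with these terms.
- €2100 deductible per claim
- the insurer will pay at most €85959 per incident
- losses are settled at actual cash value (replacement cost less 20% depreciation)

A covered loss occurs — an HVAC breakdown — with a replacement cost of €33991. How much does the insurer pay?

At 20% depreciation, ACV = €33991 − €6798.20 = €27192.80.
After the deductible, €27192.80 − €2100 = €25092.80 remains.
€25092.80 is within the €85959 limit, so the insurer pays €25092.80.

€25092.80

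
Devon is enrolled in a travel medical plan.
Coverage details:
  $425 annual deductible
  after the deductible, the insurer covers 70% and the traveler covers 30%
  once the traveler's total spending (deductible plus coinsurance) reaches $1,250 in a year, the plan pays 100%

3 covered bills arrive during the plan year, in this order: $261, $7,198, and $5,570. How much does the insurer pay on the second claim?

Claim 1 ($261): fully absorbed by the deductible. Traveler pays $261; OOP now $261. Plan pays $261 − $261 = $0.
Claim 2 ($7,198): $164 to deductible, leaving $7,034; 30% of $7,034 = $2,110.20. Deductible plus coinsurance: $164 + $2,110.20 = $2,274.20. OOP would hit $2,535.20 > $1,250, so the cap limits the traveler to $1,250 − $261 = $989. Insurer: $7,198 − $989 = $6,209.

$6,209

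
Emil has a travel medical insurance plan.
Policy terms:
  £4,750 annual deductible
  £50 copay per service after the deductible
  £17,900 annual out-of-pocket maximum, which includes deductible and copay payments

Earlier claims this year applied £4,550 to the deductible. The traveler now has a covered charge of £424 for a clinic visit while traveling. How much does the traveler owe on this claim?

£4,550 of the £4,750 deductible is already met, leaving £200.
The remaining £224 (= £424 − £200) moves to the copay.
Copay on this service: £50.
So the traveler owes £200 + £50 = £250 before any cap.
Total out-of-pocket so far would be £4,550 + £250 = £4,800, below the £17,900 cap — no reduction.

£250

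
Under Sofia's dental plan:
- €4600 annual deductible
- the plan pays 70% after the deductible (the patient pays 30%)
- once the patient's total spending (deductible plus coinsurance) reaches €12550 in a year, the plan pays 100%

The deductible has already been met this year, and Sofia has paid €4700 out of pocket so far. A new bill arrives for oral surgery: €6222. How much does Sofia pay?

With the deductible met, the entire €6222 is subject to coinsurance.
Patient's 30% share of €6222 is €1866.60.
Total out-of-pocket so far would be €4700 + €1866.60 = €6566.60, below the €12550 cap — no reduction.

€1866.60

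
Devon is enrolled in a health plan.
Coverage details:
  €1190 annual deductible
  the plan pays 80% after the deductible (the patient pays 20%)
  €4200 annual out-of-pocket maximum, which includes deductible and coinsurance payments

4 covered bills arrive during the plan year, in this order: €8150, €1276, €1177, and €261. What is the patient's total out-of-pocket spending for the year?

Claim 1 — €8150: €1190 finishes the deductible; €6960 goes to coinsurance; coinsurance €6960 × 20% = €1392. Patient pays €2582; OOP now €2582.
Claim 2 — €1276: 20% coinsurance on €1276 = €255.20. Patient pays €255.20; OOP now €2837.20.
Claim 3 — €1177: deductible met; 20% of €1177 = €235.40. Cost to patient: €235.40. OOP to date €3072.60.
Claim 4 — €261: 20% coinsurance on €261 = €52.20. Patient pays €52.20; OOP now €3124.80.
Summing the patient's payments: €2582 + €255.20 + €235.40 + €52.20 = €3124.80.

€3124.80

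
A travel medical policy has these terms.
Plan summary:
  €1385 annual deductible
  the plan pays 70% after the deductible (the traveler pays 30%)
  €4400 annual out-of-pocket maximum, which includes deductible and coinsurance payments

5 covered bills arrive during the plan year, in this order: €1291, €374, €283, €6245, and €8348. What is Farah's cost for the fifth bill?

Claim 1 (€1291): all of it applies to the deductible. Traveler owes €1291 (running OOP €1291).
Claim 2 (€374): €94 to deductible, leaving €280; 30% of €280 = €84. Cost to traveler: €178. OOP to date €1469.
Claim 3 (€283): deductible already satisfied, so traveler's share is 30% × €283 = €84.90. Traveler pays €84.90; OOP now €1553.90.
Claim 4 (€6245): deductible already satisfied, so traveler's share is 30% × €6245 = €1873.50. Traveler pays €1873.50; OOP now €3427.40.
Claim 5 (€8348): deductible already satisfied, so traveler's share is 30% × €8348 = €2504.40. OOP would hit €5931.80 > €4400, so the cap limits the traveler to €4400 − €3427.40 = €972.60.

€972.60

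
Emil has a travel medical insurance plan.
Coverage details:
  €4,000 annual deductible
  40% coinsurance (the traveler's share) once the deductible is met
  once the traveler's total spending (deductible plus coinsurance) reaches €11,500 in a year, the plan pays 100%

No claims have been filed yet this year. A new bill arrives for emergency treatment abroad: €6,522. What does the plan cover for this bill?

€1,513.20

Deductible not yet touched, so the first €4,000 of the bill goes to the deductible.
After the €4,000 deductible portion, €6,522 − €4,000 = €2,522 is subject to coinsurance.
Traveler's 40% share of €2,522 is €1,008.80.
So the traveler owes €4,000 + €1,008.80 = €5,008.80 before any cap.
Total out-of-pocket so far would be €0 + €5,008.80 = €5,008.80, below the €11,500 cap — no reduction.
The insurer covers the remainder: €6,522 − €5,008.80 = €1,513.20.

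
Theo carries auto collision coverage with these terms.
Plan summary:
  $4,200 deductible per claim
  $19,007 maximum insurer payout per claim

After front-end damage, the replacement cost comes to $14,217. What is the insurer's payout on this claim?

$10,017

Less the $4,200 deductible: $14,217 − $4,200 = $10,017.
That's under the $19,007 cap, so the insurer reimburses the full $10,017.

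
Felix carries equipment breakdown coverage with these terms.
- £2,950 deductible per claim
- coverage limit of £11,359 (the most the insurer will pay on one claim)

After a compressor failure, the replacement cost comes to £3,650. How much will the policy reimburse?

£700

Subtract the deductible: £3,650 − £2,950 = £700.
£700 is within the £11,359 limit, so the insurer pays £700.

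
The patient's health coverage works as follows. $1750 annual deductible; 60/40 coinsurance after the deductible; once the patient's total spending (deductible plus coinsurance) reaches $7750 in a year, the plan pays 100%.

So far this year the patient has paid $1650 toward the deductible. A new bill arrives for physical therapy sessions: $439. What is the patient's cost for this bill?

Deductible still to meet: $1750 − $1650 = $100.
The remaining $339 (= $439 − $100) moves to coinsurance.
Coinsurance: $339 × 40% = $135.60.
So the patient owes $100 + $135.60 = $235.60 before any cap.
Cumulative spending $1650 + $235.60 = $1885.60 stays under the $7750 maximum.

$235.60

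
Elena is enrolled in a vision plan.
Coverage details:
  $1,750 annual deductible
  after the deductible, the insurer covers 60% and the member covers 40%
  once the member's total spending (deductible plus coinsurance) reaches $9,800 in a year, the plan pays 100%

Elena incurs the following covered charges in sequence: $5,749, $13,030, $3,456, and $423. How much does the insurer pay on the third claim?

$2,217.60

Bill 1, $5,749: deductible takes $1,750, $3,999 remains; coinsurance $3,999 × 40% = $1,599.60. Member pays $3,349.60; OOP now $3,349.60. Insurer: $5,749 − $3,349.60 = $2,399.40.
Bill 2, $13,030: 40% coinsurance on $13,030 = $5,212. Member owes $5,212 (running OOP $8,561.60). Plan pays $13,030 − $5,212 = $7,818.
Bill 3, $3,456: deductible met; 40% of $3,456 = $1,382.40. OOP would hit $9,944 > $9,800, so the cap limits the member to $9,800 − $8,561.60 = $1,238.40. Plan pays $3,456 − $1,238.40 = $2,217.60.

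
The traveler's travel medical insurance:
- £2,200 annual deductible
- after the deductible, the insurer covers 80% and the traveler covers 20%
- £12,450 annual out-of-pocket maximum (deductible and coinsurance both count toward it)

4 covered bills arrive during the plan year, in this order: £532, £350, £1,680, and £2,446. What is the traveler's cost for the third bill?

£1,390.40

Claim 1 — £532: all of it applies to the deductible. Traveler owes £532 (running OOP £532).
Claim 2 — £350: fully absorbed by the deductible. Traveler pays £350; OOP now £882.
Claim 3 — £1,680: £1,318 finishes the deductible; £362 goes to coinsurance; coinsurance £362 × 20% = £72.40. Traveler owes £1,390.40 (running OOP £2,272.40).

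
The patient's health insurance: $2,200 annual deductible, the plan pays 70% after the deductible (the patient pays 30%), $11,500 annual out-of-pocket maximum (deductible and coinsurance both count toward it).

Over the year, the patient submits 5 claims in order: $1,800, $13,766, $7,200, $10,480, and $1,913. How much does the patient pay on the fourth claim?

$3,130.20

#1 ($1,800): entire amount goes to the deductible. Patient pays $1,800; OOP now $1,800.
#2 ($13,766): $400 finishes the deductible; $13,366 goes to coinsurance; 30% of $13,366 = $4,009.80. Patient owes $4,409.80 (running OOP $6,209.80).
#3 ($7,200): 30% coinsurance on $7,200 = $2,160. Patient owes $2,160 (running OOP $8,369.80).
#4 ($10,480): deductible already satisfied, so patient's share is 30% × $10,480 = $3,144. Adding that to $8,369.80 gives $11,513.80, past the $11,500 cap; patient pays only $11,500 − $8,369.80 = $3,130.20.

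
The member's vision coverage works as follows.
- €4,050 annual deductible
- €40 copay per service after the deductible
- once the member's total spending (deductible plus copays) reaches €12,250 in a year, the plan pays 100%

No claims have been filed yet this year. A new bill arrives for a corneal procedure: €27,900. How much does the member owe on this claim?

Nothing has been paid toward the €4,050 deductible, so the first €4,050 of this charge is applied there.
That leaves €27,900 − €4,050 = €23,850 for the copay.
Copay on this service: €40.
So the member owes €4,050 + €40 = €4,090 before any cap.
Cumulative spending €0 + €4,090 = €4,090 stays under the €12,250 maximum.

€4,090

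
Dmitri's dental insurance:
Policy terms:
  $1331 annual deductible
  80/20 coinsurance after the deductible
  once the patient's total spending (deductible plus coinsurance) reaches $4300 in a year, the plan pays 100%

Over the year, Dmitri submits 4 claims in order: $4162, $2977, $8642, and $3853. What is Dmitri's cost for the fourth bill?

Claim 1 — $4162: $1331 to deductible, leaving $2831; coinsurance $2831 × 20% = $566.20. Cost to patient: $1897.20. OOP to date $1897.20.
Claim 2 — $2977: 20% coinsurance on $2977 = $595.40. Cost to patient: $595.40. OOP to date $2492.60.
Claim 3 — $8642: deductible already satisfied, so patient's share is 20% × $8642 = $1728.40. Patient owes $1728.40 (running OOP $4221).
Claim 4 — $3853: deductible already satisfied, so patient's share is 20% × $3853 = $770.60. That would push OOP to $4991.60, over the $4300 cap, so patient pays $4300 − $4221 = $79.

$79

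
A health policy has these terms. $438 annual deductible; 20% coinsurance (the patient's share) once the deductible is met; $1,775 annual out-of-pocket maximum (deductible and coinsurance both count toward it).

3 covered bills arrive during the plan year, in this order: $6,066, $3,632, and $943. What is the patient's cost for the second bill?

$211.40

Bill 1, $6,066: $438 to deductible, leaving $5,628; coinsurance $5,628 × 20% = $1,125.60. Patient owes $1,563.60 (running OOP $1,563.60).
Bill 2, $3,632: deductible already satisfied, so patient's share is 20% × $3,632 = $726.40. Adding that to $1,563.60 gives $2,290, past the $1,775 cap; patient pays only $1,775 − $1,563.60 = $211.40.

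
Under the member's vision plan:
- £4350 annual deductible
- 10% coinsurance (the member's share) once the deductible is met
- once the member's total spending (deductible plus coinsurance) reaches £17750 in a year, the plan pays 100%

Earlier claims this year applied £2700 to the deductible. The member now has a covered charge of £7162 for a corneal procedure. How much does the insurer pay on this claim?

Remaining deductible: £4350 − £2700 = £1650.
That leaves £7162 − £1650 = £5512 for coinsurance.
Coinsurance: £5512 × 10% = £551.20.
Member responsibility before any cap: £1650 + £551.20 = £2201.20.
Total out-of-pocket so far would be £2700 + £2201.20 = £4901.20, below the £17750 cap — no reduction.
The plan picks up £7162 − £2201.20 = £4960.80.

£4960.80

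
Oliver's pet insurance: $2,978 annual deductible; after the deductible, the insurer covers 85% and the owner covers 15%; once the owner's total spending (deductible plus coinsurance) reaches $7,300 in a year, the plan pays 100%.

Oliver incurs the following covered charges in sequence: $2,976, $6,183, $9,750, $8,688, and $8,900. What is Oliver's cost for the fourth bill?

$1,303.20

Bill 1, $2,976: fully absorbed by the deductible. Owner owes $2,976 (running OOP $2,976).
Bill 2, $6,183: $2 to deductible, leaving $6,181; coinsurance $6,181 × 15% = $927.15. Cost to owner: $929.15. OOP to date $3,905.15.
Bill 3, $9,750: deductible met; 15% of $9,750 = $1,462.50. Cost to owner: $1,462.50. OOP to date $5,367.65.
Bill 4, $8,688: 15% coinsurance on $8,688 = $1,303.20. Owner pays $1,303.20; OOP now $6,670.85.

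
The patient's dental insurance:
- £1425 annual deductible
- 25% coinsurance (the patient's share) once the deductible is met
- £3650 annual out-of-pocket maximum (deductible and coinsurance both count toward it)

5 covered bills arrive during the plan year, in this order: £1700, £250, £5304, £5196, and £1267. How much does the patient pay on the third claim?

Claim 1 (£1700): £1425 to deductible, leaving £275; coinsurance £275 × 25% = £68.75. Patient pays £1493.75; OOP now £1493.75.
Claim 2 (£250): deductible met; 25% of £250 = £62.50. Patient owes £62.50 (running OOP £1556.25).
Claim 3 (£5304): 25% coinsurance on £5304 = £1326. Cost to patient: £1326. OOP to date £2882.25.

£1326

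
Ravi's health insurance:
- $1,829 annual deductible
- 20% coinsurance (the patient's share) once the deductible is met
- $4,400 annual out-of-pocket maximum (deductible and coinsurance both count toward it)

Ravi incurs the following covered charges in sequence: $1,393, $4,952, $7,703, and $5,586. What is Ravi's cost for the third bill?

$1,540.60

Claim 1 ($1,393): entire amount goes to the deductible. Patient owes $1,393 (running OOP $1,393).
Claim 2 ($4,952): $436 finishes the deductible; $4,516 goes to coinsurance; coinsurance $4,516 × 20% = $903.20. Patient pays $1,339.20; OOP now $2,732.20.
Claim 3 ($7,703): deductible met; 20% of $7,703 = $1,540.60. Patient owes $1,540.60 (running OOP $4,272.80).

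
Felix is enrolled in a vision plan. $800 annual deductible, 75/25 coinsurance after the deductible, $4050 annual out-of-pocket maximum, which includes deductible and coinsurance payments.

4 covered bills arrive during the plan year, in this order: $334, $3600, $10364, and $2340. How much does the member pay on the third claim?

$2466.50

Bill 1, $334: fully absorbed by the deductible. Member pays $334; OOP now $334.
Bill 2, $3600: deductible takes $466, $3134 remains; coinsurance $3134 × 25% = $783.50. Member pays $1249.50; OOP now $1583.50.
Bill 3, $10364: 25% coinsurance on $10364 = $2591. That would push OOP to $4174.50, over the $4050 cap, so member pays $4050 − $1583.50 = $2466.50.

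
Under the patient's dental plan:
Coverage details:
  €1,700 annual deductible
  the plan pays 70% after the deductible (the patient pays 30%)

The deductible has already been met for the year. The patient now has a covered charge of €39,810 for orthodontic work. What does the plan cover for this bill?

With the deductible met, the entire €39,810 is subject to coinsurance.
Patient's 30% share of €39,810 is €11,943.
The insurer covers the remainder: €39,810 − €11,943 = €27,867.

€27,867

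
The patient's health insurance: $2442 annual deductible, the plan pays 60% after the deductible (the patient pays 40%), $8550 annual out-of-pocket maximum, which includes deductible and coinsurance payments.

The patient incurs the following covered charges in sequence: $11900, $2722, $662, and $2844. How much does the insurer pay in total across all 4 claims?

$9578

Bill 1, $11900: $2442 finishes the deductible; $9458 goes to coinsurance; patient's 40% is $3783.20. Patient pays $6225.20; OOP now $6225.20. Plan pays $11900 − $6225.20 = $5674.80.
Bill 2, $2722: 40% coinsurance on $2722 = $1088.80. Cost to patient: $1088.80. OOP to date $7314. Insurer: $2722 − $1088.80 = $1633.20.
Bill 3, $662: deductible already satisfied, so patient's share is 40% × $662 = $264.80. Patient owes $264.80 (running OOP $7578.80). Insurer: $662 − $264.80 = $397.20.
Bill 4, $2844: 40% coinsurance on $2844 = $1137.60. Adding that to $7578.80 gives $8716.40, past the $8550 cap; patient pays only $8550 − $7578.80 = $971.20. Insurer: $2844 − $971.20 = $1872.80.
Insurer total: $5674.80 + $1633.20 + $397.20 + $1872.80 = $9578.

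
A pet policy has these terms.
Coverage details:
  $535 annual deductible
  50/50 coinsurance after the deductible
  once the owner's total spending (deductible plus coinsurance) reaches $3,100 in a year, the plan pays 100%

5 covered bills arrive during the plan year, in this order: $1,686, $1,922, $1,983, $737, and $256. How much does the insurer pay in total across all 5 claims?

Claim 1 — $1,686: deductible takes $535, $1,151 remains; coinsurance $1,151 × 50% = $575.50. Owner owes $1,110.50 (running OOP $1,110.50). Plan pays $1,686 − $1,110.50 = $575.50.
Claim 2 — $1,922: 50% coinsurance on $1,922 = $961. Owner pays $961; OOP now $2,071.50. Plan pays $1,922 − $961 = $961.
Claim 3 — $1,983: deductible already satisfied, so owner's share is 50% × $1,983 = $991.50. Owner pays $991.50; OOP now $3,063. Plan pays $1,983 − $991.50 = $991.50.
Claim 4 — $737: deductible already satisfied, so owner's share is 50% × $737 = $368.50. OOP would hit $3,431.50 > $3,100, so the cap limits the owner to $3,100 − $3,063 = $37. Plan pays $737 − $37 = $700.
Claim 5 — $256: 50% coinsurance on $256 = $128. OOP would hit $3,228 > $3,100, so the cap limits the owner to $3,100 − $3,100 = $0. Plan pays $256 − $0 = $256.
Insurer total: $575.50 + $961 + $991.50 + $700 + $256 = $3,484.

$3,484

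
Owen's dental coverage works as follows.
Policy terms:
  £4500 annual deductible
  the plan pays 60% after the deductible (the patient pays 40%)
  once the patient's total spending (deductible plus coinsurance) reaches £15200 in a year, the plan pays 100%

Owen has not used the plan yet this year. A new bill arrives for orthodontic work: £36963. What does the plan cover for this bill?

£21763

The full £4500 deductible is still open; £4500 of this bill applies to it.
That leaves £36963 − £4500 = £32463 for coinsurance.
Coinsurance: £32463 × 40% = £12985.20.
That puts the patient's cost at £4500 + £12985.20 = £17485.20 before any cap.
That would bring total out-of-pocket to £17485.20, past the £15200 cap. The patient is capped at £15200 − £0 = £15200 on this claim.
The insurer covers the remainder: £36963 − £15200 = £21763.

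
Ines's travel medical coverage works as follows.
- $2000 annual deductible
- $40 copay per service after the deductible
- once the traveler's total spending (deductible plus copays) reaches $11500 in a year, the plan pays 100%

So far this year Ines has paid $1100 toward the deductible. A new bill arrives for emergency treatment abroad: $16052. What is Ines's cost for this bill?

$1100 of the $2000 deductible is already met, leaving $900.
After the $900 deductible portion, $16052 − $900 = $15152 is subject to the copay.
Copay on this service: $40.
Traveler responsibility before any cap: $900 + $40 = $940.
Year-to-date out-of-pocket becomes $1100 + $940 = $2040, still under the $11500 maximum, so no cap applies.

$940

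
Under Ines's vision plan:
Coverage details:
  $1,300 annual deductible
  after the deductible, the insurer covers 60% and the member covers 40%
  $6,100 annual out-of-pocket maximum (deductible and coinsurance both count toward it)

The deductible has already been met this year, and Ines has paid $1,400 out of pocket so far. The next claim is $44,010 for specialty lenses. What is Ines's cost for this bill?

$4,700

The deductible is already satisfied, so the full bill goes to coinsurance.
40% of $44,010 = $17,604 falls to the member.
Adding $17,604 to the $1,400 already spent would give $19,004, which exceeds the $6,100 cap; the member pays just $6,100 − $1,400 = $4,700.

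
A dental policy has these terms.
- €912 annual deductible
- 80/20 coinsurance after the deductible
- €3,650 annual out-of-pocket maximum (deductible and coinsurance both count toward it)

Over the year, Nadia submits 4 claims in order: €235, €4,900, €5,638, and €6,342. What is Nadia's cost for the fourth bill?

#1 (€235): all of it applies to the deductible. Patient owes €235 (running OOP €235).
#2 (€4,900): €677 to deductible, leaving €4,223; coinsurance €4,223 × 20% = €844.60. Patient pays €1,521.60; OOP now €1,756.60.
#3 (€5,638): 20% coinsurance on €5,638 = €1,127.60. Patient owes €1,127.60 (running OOP €2,884.20).
#4 (€6,342): 20% coinsurance on €6,342 = €1,268.40. Adding that to €2,884.20 gives €4,152.60, past the €3,650 cap; patient pays only €3,650 − €2,884.20 = €765.80.

€765.80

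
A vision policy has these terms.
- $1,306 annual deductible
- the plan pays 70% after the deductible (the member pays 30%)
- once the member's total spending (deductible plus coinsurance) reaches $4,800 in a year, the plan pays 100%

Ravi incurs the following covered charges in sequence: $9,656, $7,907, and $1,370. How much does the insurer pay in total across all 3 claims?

$14,133

#1 ($9,656): $1,306 to deductible, leaving $8,350; 30% of $8,350 = $2,505. Member owes $3,811 (running OOP $3,811). Plan pays $9,656 − $3,811 = $5,845.
#2 ($7,907): deductible already satisfied, so member's share is 30% × $7,907 = $2,372.10. Adding that to $3,811 gives $6,183.10, past the $4,800 cap; member pays only $4,800 − $3,811 = $989. Plan pays $7,907 − $989 = $6,918.
#3 ($1,370): 30% coinsurance on $1,370 = $411. Adding that to $4,800 gives $5,211, past the $4,800 cap; member pays only $4,800 − $4,800 = $0. Insurer: $1,370 − $0 = $1,370.
Insurer total = bills − member's total = $18,933 − $4,800 = $14,133.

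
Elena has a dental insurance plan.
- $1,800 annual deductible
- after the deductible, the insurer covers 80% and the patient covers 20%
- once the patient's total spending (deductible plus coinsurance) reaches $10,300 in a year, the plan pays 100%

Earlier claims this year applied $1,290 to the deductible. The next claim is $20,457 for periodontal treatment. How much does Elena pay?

Remaining deductible: $1,800 − $1,290 = $510.
That leaves $20,457 − $510 = $19,947 for coinsurance.
Patient's 20% share of $19,947 is $3,989.40.
That puts the patient's cost at $510 + $3,989.40 = $4,499.40 before any cap.
Total out-of-pocket so far would be $1,290 + $4,499.40 = $5,789.40, below the $10,300 cap — no reduction.

$4,499.40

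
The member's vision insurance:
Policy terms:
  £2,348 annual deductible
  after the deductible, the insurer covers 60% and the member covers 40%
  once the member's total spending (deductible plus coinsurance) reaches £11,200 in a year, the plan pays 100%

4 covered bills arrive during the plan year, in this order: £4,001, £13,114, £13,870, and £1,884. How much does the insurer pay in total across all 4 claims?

£21,669

Claim 1 — £4,001: £2,348 to deductible, leaving £1,653; 40% of £1,653 = £661.20. Member pays £3,009.20; OOP now £3,009.20. Plan pays £4,001 − £3,009.20 = £991.80.
Claim 2 — £13,114: deductible met; 40% of £13,114 = £5,245.60. Member owes £5,245.60 (running OOP £8,254.80). Insurer: £13,114 − £5,245.60 = £7,868.40.
Claim 3 — £13,870: 40% coinsurance on £13,870 = £5,548. That would push OOP to £13,802.80, over the £11,200 cap, so member pays £11,200 − £8,254.80 = £2,945.20. Plan pays £13,870 − £2,945.20 = £10,924.80.
Claim 4 — £1,884: deductible already satisfied, so member's share is 40% × £1,884 = £753.60. OOP would hit £11,953.60 > £11,200, so the cap limits the member to £11,200 − £11,200 = £0. Insurer: £1,884 − £0 = £1,884.
Insurer total = bills − member's total = £32,869 − £11,200 = £21,669.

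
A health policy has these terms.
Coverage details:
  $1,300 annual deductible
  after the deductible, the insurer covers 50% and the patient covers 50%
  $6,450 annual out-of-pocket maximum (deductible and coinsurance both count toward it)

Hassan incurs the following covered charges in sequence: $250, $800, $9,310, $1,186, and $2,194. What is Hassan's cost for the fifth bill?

Claim 1 ($250): entire amount goes to the deductible. Cost to patient: $250. OOP to date $250.
Claim 2 ($800): fully absorbed by the deductible. Cost to patient: $800. OOP to date $1,050.
Claim 3 ($9,310): $250 finishes the deductible; $9,060 goes to coinsurance; 50% of $9,060 = $4,530. Patient owes $4,780 (running OOP $5,830).
Claim 4 ($1,186): deductible met; 50% of $1,186 = $593. Patient owes $593 (running OOP $6,423).
Claim 5 ($2,194): deductible met; 50% of $2,194 = $1,097. OOP would hit $7,520 > $6,450, so the cap limits the patient to $6,450 − $6,423 = $27.

$27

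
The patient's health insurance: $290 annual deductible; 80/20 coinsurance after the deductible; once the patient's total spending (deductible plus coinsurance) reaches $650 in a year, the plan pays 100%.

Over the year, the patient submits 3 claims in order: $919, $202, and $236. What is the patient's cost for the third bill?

$47.20

Claim 1 — $919: $290 to deductible, leaving $629; patient's 20% is $125.80. Patient pays $415.80; OOP now $415.80.
Claim 2 — $202: 20% coinsurance on $202 = $40.40. Cost to patient: $40.40. OOP to date $456.20.
Claim 3 — $236: 20% coinsurance on $236 = $47.20. Patient pays $47.20; OOP now $503.40.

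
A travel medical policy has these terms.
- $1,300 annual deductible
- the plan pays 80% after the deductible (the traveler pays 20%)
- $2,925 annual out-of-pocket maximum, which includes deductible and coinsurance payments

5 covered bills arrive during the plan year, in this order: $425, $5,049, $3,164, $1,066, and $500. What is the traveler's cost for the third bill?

Bill 1, $425: fully absorbed by the deductible. Traveler pays $425; OOP now $425.
Bill 2, $5,049: deductible takes $875, $4,174 remains; coinsurance $4,174 × 20% = $834.80. Cost to traveler: $1,709.80. OOP to date $2,134.80.
Bill 3, $3,164: 20% coinsurance on $3,164 = $632.80. Traveler owes $632.80 (running OOP $2,767.60).

$632.80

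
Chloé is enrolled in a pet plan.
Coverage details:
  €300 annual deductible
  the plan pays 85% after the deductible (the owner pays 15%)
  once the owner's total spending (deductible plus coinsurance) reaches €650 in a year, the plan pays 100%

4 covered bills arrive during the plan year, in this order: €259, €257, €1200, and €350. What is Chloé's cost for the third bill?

Bill 1, €259: all of it applies to the deductible. Owner owes €259 (running OOP €259).
Bill 2, €257: €41 to deductible, leaving €216; coinsurance €216 × 15% = €32.40. Cost to owner: €73.40. OOP to date €332.40.
Bill 3, €1200: 15% coinsurance on €1200 = €180. Owner pays €180; OOP now €512.40.

€180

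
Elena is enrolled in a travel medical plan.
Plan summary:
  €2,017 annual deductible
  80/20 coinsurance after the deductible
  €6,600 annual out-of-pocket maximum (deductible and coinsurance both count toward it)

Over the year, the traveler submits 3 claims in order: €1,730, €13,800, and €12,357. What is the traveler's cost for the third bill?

€1,880.40

Bill 1, €1,730: fully absorbed by the deductible. Traveler owes €1,730 (running OOP €1,730).
Bill 2, €13,800: €287 finishes the deductible; €13,513 goes to coinsurance; 20% of €13,513 = €2,702.60. Traveler owes €2,989.60 (running OOP €4,719.60).
Bill 3, €12,357: deductible met; 20% of €12,357 = €2,471.40. OOP would hit €7,191 > €6,600, so the cap limits the traveler to €6,600 − €4,719.60 = €1,880.40.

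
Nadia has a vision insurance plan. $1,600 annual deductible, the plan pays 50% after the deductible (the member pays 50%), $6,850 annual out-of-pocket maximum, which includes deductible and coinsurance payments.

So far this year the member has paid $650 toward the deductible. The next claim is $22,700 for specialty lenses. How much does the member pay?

Deductible still to meet: $1,600 − $650 = $950.
After the $950 deductible portion, $22,700 − $950 = $21,750 is subject to coinsurance.
Member's 50% share of $21,750 is $10,875.
Member responsibility before any cap: $950 + $10,875 = $11,825.
Year-to-date out-of-pocket would reach $650 + $11,825 = $12,475, above the $6,850 maximum, so the member pays only $6,850 − $650 = $6,200.

$6,200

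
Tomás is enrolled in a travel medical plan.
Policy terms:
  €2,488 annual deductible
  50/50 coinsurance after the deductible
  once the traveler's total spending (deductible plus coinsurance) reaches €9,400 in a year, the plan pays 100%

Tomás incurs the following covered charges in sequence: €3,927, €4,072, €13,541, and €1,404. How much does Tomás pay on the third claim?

€4,156.50

Claim 1 (€3,927): deductible takes €2,488, €1,439 remains; coinsurance €1,439 × 50% = €719.50. Traveler pays €3,207.50; OOP now €3,207.50.
Claim 2 (€4,072): deductible met; 50% of €4,072 = €2,036. Cost to traveler: €2,036. OOP to date €5,243.50.
Claim 3 (€13,541): 50% coinsurance on €13,541 = €6,770.50. Adding that to €5,243.50 gives €12,014, past the €9,400 cap; traveler pays only €9,400 − €5,243.50 = €4,156.50.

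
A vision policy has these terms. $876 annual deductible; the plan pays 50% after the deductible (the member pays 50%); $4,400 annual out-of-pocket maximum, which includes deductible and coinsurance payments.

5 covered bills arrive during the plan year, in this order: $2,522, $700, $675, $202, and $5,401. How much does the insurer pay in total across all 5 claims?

Bill 1, $2,522: $876 to deductible, leaving $1,646; member's 50% is $823. Member pays $1,699; OOP now $1,699. Insurer: $2,522 − $1,699 = $823.
Bill 2, $700: 50% coinsurance on $700 = $350. Cost to member: $350. OOP to date $2,049. Plan pays $700 − $350 = $350.
Bill 3, $675: deductible already satisfied, so member's share is 50% × $675 = $337.50. Cost to member: $337.50. OOP to date $2,386.50. Plan pays $675 − $337.50 = $337.50.
Bill 4, $202: deductible already satisfied, so member's share is 50% × $202 = $101. Member owes $101 (running OOP $2,487.50). Plan pays $202 − $101 = $101.
Bill 5, $5,401: deductible met; 50% of $5,401 = $2,700.50. Adding that to $2,487.50 gives $5,188, past the $4,400 cap; member pays only $4,400 − $2,487.50 = $1,912.50. Insurer: $5,401 − $1,912.50 = $3,488.50.
Insurer total: $823 + $350 + $337.50 + $101 + $3,488.50 = $5,100.

$5,100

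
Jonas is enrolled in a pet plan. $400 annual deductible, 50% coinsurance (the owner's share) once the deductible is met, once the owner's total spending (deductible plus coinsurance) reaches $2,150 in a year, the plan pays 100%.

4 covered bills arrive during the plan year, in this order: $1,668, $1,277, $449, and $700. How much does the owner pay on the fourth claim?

Bill 1, $1,668: deductible takes $400, $1,268 remains; owner's 50% is $634. Cost to owner: $1,034. OOP to date $1,034.
Bill 2, $1,277: 50% coinsurance on $1,277 = $638.50. Cost to owner: $638.50. OOP to date $1,672.50.
Bill 3, $449: deductible already satisfied, so owner's share is 50% × $449 = $224.50. Owner owes $224.50 (running OOP $1,897).
Bill 4, $700: deductible already satisfied, so owner's share is 50% × $700 = $350. That would push OOP to $2,247, over the $2,150 cap, so owner pays $2,150 − $1,897 = $253.

$253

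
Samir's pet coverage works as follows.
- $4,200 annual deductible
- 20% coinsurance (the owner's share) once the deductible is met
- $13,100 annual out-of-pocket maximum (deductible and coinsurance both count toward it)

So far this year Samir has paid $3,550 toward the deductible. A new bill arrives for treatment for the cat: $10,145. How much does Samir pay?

$3,550 of the $4,200 deductible is already met, leaving $650.
The remaining $9,495 (= $10,145 − $650) moves to coinsurance.
Owner's 20% share of $9,495 is $1,899.
So the owner owes $650 + $1,899 = $2,549 before any cap.
Year-to-date out-of-pocket becomes $3,550 + $2,549 = $6,099, still under the $13,100 maximum, so no cap applies.

$2,549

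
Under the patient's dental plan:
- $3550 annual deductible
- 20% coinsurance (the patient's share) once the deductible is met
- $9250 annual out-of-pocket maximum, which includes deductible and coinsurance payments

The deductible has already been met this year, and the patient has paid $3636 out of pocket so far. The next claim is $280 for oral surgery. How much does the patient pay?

$56

The deductible is already satisfied, so the full bill goes to coinsurance.
Patient's 20% share of $280 is $56.
Cumulative spending $3636 + $56 = $3692 stays under the $9250 maximum.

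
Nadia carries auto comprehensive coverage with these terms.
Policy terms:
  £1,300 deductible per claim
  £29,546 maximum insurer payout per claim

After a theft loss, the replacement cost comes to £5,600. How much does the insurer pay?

After the deductible, £5,600 − £1,300 = £4,300 remains.
£4,300 is within the £29,546 limit, so the insurer pays £4,300.

£4,300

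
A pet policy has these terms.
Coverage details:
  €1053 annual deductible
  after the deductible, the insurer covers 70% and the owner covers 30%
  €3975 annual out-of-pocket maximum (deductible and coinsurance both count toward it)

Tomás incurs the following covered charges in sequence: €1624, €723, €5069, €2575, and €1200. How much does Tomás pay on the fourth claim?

Claim 1 (€1624): deductible takes €1053, €571 remains; 30% of €571 = €171.30. Owner owes €1224.30 (running OOP €1224.30).
Claim 2 (€723): deductible met; 30% of €723 = €216.90. Owner owes €216.90 (running OOP €1441.20).
Claim 3 (€5069): 30% coinsurance on €5069 = €1520.70. Owner pays €1520.70; OOP now €2961.90.
Claim 4 (€2575): deductible already satisfied, so owner's share is 30% × €2575 = €772.50. Owner pays €772.50; OOP now €3734.40.

€772.50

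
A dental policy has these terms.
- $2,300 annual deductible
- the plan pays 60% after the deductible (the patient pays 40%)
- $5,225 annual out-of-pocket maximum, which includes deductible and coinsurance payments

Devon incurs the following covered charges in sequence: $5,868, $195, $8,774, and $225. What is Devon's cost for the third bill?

$1,419.80

Claim 1 ($5,868): $2,300 to deductible, leaving $3,568; patient's 40% is $1,427.20. Patient pays $3,727.20; OOP now $3,727.20.
Claim 2 ($195): deductible met; 40% of $195 = $78. Patient owes $78 (running OOP $3,805.20).
Claim 3 ($8,774): deductible met; 40% of $8,774 = $3,509.60. Adding that to $3,805.20 gives $7,314.80, past the $5,225 cap; patient pays only $5,225 − $3,805.20 = $1,419.80.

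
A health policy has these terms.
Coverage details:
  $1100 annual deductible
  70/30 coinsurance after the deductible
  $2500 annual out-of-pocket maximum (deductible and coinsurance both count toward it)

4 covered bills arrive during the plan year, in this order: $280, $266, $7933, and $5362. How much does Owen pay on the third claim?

#1 ($280): all of it applies to the deductible. Cost to patient: $280. OOP to date $280.
#2 ($266): fully absorbed by the deductible. Cost to patient: $266. OOP to date $546.
#3 ($7933): $554 finishes the deductible; $7379 goes to coinsurance; coinsurance $7379 × 30% = $2213.70. Claim cost before the cap: $554 + $2213.70 = $2767.70. Adding that to $546 gives $3313.70, past the $2500 cap; patient pays only $2500 − $546 = $1954.

$1954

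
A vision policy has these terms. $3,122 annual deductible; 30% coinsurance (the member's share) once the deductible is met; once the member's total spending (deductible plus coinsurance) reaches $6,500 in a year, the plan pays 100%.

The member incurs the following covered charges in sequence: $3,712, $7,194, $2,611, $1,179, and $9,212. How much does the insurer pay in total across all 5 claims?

Claim 1 — $3,712: deductible takes $3,122, $590 remains; member's 30% is $177. Member pays $3,299; OOP now $3,299. Insurer: $3,712 − $3,299 = $413.
Claim 2 — $7,194: deductible met; 30% of $7,194 = $2,158.20. Cost to member: $2,158.20. OOP to date $5,457.20. Plan pays $7,194 − $2,158.20 = $5,035.80.
Claim 3 — $2,611: deductible met; 30% of $2,611 = $783.30. Cost to member: $783.30. OOP to date $6,240.50. Plan pays $2,611 − $783.30 = $1,827.70.
Claim 4 — $1,179: 30% coinsurance on $1,179 = $353.70. OOP would hit $6,594.20 > $6,500, so the cap limits the member to $6,500 − $6,240.50 = $259.50. Insurer: $1,179 − $259.50 = $919.50.
Claim 5 — $9,212: deductible met; 30% of $9,212 = $2,763.60. OOP would hit $9,263.60 > $6,500, so the cap limits the member to $6,500 − $6,500 = $0. Plan pays $9,212 − $0 = $9,212.
Insurer total = bills − member's total = $23,908 − $6,500 = $17,408.

$17,408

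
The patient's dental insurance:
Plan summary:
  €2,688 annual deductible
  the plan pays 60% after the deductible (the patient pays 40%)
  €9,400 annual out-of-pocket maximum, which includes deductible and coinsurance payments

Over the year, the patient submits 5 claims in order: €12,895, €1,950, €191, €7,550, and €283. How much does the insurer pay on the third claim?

€114.60

Bill 1, €12,895: deductible takes €2,688, €10,207 remains; coinsurance €10,207 × 40% = €4,082.80. Cost to patient: €6,770.80. OOP to date €6,770.80. Insurer: €12,895 − €6,770.80 = €6,124.20.
Bill 2, €1,950: 40% coinsurance on €1,950 = €780. Cost to patient: €780. OOP to date €7,550.80. Plan pays €1,950 − €780 = €1,170.
Bill 3, €191: 40% coinsurance on €191 = €76.40. Patient owes €76.40 (running OOP €7,627.20). Insurer: €191 − €76.40 = €114.60.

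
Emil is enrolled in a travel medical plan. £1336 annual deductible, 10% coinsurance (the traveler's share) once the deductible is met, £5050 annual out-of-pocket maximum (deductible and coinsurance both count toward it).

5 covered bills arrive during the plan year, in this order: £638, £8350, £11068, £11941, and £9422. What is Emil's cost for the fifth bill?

Claim 1 (£638): all of it applies to the deductible. Cost to traveler: £638. OOP to date £638.
Claim 2 (£8350): £698 to deductible, leaving £7652; 10% of £7652 = £765.20. Traveler owes £1463.20 (running OOP £2101.20).
Claim 3 (£11068): deductible met; 10% of £11068 = £1106.80. Traveler pays £1106.80; OOP now £3208.
Claim 4 (£11941): deductible met; 10% of £11941 = £1194.10. Traveler pays £1194.10; OOP now £4402.10.
Claim 5 (£9422): deductible met; 10% of £9422 = £942.20. OOP would hit £5344.30 > £5050, so the cap limits the traveler to £5050 − £4402.10 = £647.90.

£647.90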